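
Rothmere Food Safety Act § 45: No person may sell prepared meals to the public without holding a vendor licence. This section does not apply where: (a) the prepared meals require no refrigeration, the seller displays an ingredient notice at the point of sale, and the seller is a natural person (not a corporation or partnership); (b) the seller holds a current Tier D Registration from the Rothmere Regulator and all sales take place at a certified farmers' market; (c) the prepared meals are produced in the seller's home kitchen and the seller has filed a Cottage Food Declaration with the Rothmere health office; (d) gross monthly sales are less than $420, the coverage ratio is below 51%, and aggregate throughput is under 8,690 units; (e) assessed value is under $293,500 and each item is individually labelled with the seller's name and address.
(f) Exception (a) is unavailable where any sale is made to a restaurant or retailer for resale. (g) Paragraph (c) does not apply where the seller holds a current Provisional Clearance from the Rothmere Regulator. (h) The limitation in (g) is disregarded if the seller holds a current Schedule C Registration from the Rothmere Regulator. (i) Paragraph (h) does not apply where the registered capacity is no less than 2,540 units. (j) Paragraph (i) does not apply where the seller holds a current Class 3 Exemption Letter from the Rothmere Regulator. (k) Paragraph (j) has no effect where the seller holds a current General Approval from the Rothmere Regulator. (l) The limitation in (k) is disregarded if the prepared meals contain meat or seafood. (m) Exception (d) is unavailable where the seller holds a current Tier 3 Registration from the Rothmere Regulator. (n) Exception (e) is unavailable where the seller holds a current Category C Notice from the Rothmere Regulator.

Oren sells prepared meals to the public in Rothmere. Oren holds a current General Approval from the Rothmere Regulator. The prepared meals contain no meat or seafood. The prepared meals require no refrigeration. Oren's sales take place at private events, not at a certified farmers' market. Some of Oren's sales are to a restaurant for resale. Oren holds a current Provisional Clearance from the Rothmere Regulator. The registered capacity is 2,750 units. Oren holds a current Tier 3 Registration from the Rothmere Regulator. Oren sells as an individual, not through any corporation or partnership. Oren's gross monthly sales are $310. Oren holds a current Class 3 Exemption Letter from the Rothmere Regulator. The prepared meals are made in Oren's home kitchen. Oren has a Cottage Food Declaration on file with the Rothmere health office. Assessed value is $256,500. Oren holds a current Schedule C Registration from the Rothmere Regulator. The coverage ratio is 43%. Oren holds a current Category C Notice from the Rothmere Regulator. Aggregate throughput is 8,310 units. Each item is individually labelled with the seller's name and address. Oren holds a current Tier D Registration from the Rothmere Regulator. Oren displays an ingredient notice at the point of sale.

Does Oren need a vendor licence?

All of (a)'s requirements are met (the prepared meals are shelf-stable; an ingredient notice is displayed; the seller is a natural person). But: (f) applies — some sales are to a restaurant for resale. So (a) is unavailable.
Exception (b) does not apply: sales are at private events, not a certified farmers' market.
Exception (c)'s conditions are all satisfied: the prepared meals are home-kitchen produced; a Cottage Food Declaration is on file. But: (g) operates against (c): a current Provisional Clearance is held. (h) is triggered (a current Schedule C Registration is held), but is itself disapplied by (i): (i) operates against (h): the registered capacity is 2,750 units, meeting the 2,540 units threshold. (j) applies (a current Class 3 Exemption Letter is held), but is overridden by (k): (k) operates against (j): a current General Approval is held. (l) is not engaged (the prepared meals contain no meat or seafood), so (k) stands. Exception (c) does not apply.
All of (d)'s requirements are met (gross monthly sales are $310, less than the $420 limit; the coverage ratio is 43%, below the 51% limit; aggregate throughput is 8,310 units, under the 8,690 units limit). But applying paragraph (m): (m) operates against (d): a current Tier 3 Registration is held. Exception (d) does not apply.
Exception (e): assessed value is $256,500, under the $293,500 limit; items are individually labelled — every condition holds. But: (n) applies — a current Category C Notice is held. (e) is therefore removed.
None of the exceptions is available; § 45 applies in full.

Yes — Oren must hold a vendor licence.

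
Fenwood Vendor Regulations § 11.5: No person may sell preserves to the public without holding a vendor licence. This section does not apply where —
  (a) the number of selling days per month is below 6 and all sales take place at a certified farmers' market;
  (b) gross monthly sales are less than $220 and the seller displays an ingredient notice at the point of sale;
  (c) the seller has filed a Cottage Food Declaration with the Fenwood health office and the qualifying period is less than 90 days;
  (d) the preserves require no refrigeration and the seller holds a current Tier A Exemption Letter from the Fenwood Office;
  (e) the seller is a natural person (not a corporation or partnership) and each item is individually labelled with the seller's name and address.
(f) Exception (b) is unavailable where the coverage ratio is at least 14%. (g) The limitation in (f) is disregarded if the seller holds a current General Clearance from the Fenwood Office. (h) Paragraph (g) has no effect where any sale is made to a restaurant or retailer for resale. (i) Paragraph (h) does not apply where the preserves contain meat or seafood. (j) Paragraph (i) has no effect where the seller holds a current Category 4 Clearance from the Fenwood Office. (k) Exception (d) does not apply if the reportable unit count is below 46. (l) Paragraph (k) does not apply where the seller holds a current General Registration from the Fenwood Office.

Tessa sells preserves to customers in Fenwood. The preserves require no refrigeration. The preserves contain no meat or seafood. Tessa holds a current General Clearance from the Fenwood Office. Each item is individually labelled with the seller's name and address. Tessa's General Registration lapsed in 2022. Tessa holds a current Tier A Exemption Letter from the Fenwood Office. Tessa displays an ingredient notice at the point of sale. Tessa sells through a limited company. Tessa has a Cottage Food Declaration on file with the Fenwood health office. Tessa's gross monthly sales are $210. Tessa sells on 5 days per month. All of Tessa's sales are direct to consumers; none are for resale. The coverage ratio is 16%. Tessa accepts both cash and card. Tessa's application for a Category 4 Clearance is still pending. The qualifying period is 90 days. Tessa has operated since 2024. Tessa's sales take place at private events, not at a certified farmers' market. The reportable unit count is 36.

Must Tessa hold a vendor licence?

Exception (a) fails — sales are at private events, not a certified farmers' market.
All of (b)'s requirements are met (gross monthly sales are $210, less than the $220 limit; an ingredient notice is displayed). Applying paragraphs (f)–(j): (f) would limit (b) — the coverage ratio is 16%, meeting the 14% threshold — but (g) sets (f) aside: (g) operates against (f): a current General Clearance is held. (h) is not triggered (no sales are for resale), so (g) stands. Exception (b) stands.
Exception (c) fails — the qualifying period is 90 days, not less than 90 days.
All of (d)'s requirements are met (the preserves are shelf-stable; a current Tier A Exemption Letter is held). But applying paragraphs (k)–(l): (k) operates against (d): the reportable unit count is 36, below the 46 limit. (l) is inapplicable (no current General Registration is held), so (k) stands. So (d) is unavailable.
Exception (e) does not apply: the seller operates through a limited company.

No — exception (b) applies; Tessa is not required to hold a vendor licence.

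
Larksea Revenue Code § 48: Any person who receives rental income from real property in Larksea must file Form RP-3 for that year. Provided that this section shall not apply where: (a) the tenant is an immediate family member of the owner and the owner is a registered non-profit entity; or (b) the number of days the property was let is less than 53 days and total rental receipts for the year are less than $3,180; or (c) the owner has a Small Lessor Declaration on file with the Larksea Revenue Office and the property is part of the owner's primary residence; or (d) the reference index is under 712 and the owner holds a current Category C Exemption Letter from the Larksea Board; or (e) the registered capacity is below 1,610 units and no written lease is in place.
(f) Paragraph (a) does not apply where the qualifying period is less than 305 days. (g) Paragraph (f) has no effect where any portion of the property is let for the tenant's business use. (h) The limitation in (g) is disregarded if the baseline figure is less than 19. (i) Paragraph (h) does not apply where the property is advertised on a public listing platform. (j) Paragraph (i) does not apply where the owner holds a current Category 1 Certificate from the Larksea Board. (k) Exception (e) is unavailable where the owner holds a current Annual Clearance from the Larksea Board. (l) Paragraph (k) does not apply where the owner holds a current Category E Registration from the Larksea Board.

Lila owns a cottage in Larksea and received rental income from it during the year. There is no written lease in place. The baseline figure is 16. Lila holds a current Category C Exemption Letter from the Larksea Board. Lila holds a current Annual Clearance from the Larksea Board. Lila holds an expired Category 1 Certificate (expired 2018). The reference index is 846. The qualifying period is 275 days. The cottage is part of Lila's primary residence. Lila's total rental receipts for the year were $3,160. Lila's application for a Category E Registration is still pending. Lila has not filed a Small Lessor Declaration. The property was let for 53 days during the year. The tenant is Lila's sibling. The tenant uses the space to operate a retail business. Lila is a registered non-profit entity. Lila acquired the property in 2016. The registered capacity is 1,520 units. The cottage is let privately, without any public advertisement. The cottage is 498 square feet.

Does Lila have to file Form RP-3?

Exception (a)'s conditions are all satisfied: the tenant is an immediate family member; Lila is a registered non-profit. But applying paragraphs (f)–(j): (f) operates against (a): the qualifying period is 275 days, less than the 305 days limit. (g) would limit (f) — the space is let for business use — but (h) sets (g) aside: (h) operates against (g): the baseline figure is 16, less than the 19 limit. (i) does not operate here (the property is let privately without advertisement), so (h) stands. So (a) is unavailable.
Exception (b) does not apply: the number of days the property was let is 53 days, not less than 53 days.
Exception (c) requires that the owner has a Small Lessor Declaration on file with the Larksea Revenue Office; but no Small Lessor Declaration is on file, so (c) is unavailable.
Exception (d) does not apply: the reference index is 846, not under 712.
Exception (e) is satisfied on its face — the registered capacity is 1,520 units, below the 1,610 units limit; there is no written lease. However, paragraphs (k)–(l) must be considered: (k) operates against (e): a current Annual Clearance is held. (l), which would lift (k), is not engaged — the Category E Registration is not current. (e) is therefore removed.
No exception is made out. Lila falls within the general rule.

Yes — Lila must file Form RP-3.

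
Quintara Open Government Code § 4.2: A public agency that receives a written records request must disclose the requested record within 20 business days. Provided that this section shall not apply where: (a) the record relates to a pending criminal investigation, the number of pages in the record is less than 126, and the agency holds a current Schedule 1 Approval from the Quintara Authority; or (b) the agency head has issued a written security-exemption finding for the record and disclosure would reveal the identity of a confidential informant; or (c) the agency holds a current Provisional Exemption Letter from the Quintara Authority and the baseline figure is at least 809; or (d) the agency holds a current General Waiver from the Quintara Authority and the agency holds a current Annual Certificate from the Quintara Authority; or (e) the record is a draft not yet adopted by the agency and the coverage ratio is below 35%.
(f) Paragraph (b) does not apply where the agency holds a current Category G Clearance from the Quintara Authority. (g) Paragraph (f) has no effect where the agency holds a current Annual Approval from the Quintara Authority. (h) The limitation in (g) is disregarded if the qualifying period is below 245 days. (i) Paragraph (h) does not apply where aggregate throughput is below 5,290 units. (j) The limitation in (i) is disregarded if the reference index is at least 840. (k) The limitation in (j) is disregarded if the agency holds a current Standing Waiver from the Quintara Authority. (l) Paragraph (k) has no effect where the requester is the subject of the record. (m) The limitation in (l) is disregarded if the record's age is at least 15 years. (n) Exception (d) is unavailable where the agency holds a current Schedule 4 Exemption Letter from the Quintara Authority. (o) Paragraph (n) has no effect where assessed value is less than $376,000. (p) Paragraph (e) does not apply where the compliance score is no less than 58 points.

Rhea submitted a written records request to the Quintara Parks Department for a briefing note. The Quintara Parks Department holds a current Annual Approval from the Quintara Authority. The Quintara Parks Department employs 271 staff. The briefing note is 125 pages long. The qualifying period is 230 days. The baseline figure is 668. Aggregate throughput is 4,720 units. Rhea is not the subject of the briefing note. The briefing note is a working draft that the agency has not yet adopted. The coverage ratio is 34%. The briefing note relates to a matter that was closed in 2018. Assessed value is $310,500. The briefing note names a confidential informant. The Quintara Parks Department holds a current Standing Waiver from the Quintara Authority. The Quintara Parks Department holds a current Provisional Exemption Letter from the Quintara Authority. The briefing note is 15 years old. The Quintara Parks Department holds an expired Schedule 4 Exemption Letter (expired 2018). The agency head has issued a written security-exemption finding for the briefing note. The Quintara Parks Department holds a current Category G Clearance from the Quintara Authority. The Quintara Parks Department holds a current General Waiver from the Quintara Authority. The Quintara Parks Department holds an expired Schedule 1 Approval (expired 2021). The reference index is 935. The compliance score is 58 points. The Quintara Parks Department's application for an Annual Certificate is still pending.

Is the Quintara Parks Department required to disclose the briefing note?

No — exception (b) applies; the Quintara Parks Department is not required to disclose the briefing note.

Exception (a) fails — the briefing note relates to a closed matter.
Exception (b)'s conditions are all satisfied: a written security-exemption finding has been issued; the briefing note names a confidential informant. Applying paragraphs (f)–(m): (f) would limit (b) — a current Category G Clearance is held — but (g) sets (f) aside: (g) operates against (f): a current Annual Approval is held. (h) would limit (g) — the qualifying period is 230 days, below the 245 days limit — but (i) sets (h) aside: (i) is triggered — aggregate throughput is 4,720 units, below the 5,290 units limit. (j) is engaged (the reference index is 935, meeting the 840 threshold), but is itself disapplied by (k): (k) operates against (j): a current Standing Waiver is held. (l) is not engaged (Rhea is not the subject of the briefing note), so (k) stands. Exception (b) stands.
Exception (c) requires that the baseline figure is at least 809; but the baseline figure is 668, short of 809, so (c) is unavailable.
Exception (d) does not apply: the Annual Certificate is not current.
Exception (e)'s conditions are all satisfied: the briefing note is an unadopted draft; the coverage ratio is 34%, below the 35% limit. Turning to paragraph (p): (p) is engaged — the compliance score is 58 points, meeting the 58 points threshold. (e) is therefore removed.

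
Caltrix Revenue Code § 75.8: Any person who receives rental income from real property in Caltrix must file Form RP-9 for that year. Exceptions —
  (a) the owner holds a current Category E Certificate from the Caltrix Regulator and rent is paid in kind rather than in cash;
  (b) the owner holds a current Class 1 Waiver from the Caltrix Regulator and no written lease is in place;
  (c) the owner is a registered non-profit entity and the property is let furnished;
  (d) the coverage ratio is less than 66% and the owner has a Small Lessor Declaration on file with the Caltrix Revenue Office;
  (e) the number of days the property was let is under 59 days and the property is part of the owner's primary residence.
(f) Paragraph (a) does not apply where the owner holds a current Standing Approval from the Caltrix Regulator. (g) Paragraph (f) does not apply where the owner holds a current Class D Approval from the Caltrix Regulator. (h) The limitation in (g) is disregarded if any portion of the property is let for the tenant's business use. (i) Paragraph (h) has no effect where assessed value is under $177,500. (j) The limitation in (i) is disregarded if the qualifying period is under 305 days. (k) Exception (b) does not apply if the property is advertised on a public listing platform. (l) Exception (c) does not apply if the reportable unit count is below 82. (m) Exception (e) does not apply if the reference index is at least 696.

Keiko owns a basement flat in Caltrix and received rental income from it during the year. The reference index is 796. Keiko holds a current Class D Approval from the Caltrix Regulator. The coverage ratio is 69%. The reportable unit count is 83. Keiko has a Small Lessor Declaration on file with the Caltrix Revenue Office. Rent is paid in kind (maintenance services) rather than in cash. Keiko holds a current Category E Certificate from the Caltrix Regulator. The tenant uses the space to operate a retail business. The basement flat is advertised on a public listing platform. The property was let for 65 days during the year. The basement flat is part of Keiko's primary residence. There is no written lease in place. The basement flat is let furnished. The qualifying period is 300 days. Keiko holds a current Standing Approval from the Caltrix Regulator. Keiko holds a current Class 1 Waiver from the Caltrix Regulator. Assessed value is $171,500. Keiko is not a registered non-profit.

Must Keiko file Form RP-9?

All of (a)'s requirements are met (a current Category E Certificate is held; rent is paid in kind). But: (f) is engaged — a current Standing Approval is held. (g) would limit (f) — a current Class D Approval is held — but (h) sets (g) aside: (h) operates against (g): the space is let for business use. (i) would limit (h) — assessed value is $171,500, under the $177,500 limit — but (j) sets (i) aside: (j) is triggered — the qualifying period is 300 days, under the 305 days limit. Exception (a) does not apply.
Exception (b): a current Class 1 Waiver is held; there is no written lease — every condition holds. However, paragraph (k) must be considered: (k) operates against (b): the property is publicly advertised. Exception (b) does not apply.
Exception (c) fails — Keiko is not a registered non-profit.
Exception (d) does not apply: the coverage ratio is 69%, not less than 66%.
Exception (e) requires that the number of days the property was let is under 59 days; but the number of days the property was let is 65 days, not under 59 days, so (e) is unavailable.
No exception displaces § 75.8.

Yes — Keiko must file Form RP-9.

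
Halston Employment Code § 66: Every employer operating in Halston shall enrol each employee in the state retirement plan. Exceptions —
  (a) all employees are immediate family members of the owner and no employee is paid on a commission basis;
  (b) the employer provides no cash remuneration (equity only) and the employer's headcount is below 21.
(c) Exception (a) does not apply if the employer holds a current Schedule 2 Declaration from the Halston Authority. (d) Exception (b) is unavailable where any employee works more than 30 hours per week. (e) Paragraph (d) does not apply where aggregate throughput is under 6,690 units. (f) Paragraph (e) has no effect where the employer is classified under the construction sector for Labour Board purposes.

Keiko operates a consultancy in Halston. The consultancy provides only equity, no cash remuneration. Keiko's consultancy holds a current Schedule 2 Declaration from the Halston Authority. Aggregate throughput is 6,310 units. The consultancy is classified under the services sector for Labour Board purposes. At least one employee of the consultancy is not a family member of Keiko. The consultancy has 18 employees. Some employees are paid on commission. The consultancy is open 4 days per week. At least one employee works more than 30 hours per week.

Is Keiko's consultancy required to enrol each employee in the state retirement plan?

Exception (a) fails — at least one employee is not a family member.
Exception (b) is satisfied on its face — remuneration is equity-only; the employer's headcount is 18, below the 21 limit. Applying paragraphs (d)–(f): (d) would limit (b) — at least one employee exceeds 30 hours/week — but (e) sets (d) aside: (e) is engaged — aggregate throughput is 6,310 units, under the 6,690 units limit. (f), which would lift (e), is not engaged — the consultancy is classified under the services sector. (b) remains available.

No — exception (b) applies; Keiko's consultancy is not required to enrol each employee in the state retirement plan.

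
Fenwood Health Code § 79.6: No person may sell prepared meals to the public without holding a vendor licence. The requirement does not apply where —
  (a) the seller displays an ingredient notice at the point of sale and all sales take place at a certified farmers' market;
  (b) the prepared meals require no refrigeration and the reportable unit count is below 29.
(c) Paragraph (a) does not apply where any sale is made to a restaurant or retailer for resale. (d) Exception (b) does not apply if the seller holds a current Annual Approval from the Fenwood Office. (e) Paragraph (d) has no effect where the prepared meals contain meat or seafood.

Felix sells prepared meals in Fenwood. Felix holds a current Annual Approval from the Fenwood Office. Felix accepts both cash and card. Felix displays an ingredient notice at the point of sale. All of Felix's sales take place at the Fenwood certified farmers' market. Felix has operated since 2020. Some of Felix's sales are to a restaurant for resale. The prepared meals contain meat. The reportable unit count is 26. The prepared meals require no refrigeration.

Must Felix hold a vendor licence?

No — exception (b) applies; Felix is not required to hold a vendor licence.

Exception (a): an ingredient notice is displayed; all sales are at a certified farmers' market — every condition holds. However, paragraph (c) must be considered: (c) operates — some sales are to a restaurant for resale. (a) is therefore removed.
All of (b)'s requirements are met (the prepared meals are shelf-stable; the reportable unit count is 26, below the 29 limit). Under paragraphs (d)–(e): (d) is triggered (a current Annual Approval is held), but is displaced by (e): (e) is triggered — the prepared meals contain meat. Exception (b) stands.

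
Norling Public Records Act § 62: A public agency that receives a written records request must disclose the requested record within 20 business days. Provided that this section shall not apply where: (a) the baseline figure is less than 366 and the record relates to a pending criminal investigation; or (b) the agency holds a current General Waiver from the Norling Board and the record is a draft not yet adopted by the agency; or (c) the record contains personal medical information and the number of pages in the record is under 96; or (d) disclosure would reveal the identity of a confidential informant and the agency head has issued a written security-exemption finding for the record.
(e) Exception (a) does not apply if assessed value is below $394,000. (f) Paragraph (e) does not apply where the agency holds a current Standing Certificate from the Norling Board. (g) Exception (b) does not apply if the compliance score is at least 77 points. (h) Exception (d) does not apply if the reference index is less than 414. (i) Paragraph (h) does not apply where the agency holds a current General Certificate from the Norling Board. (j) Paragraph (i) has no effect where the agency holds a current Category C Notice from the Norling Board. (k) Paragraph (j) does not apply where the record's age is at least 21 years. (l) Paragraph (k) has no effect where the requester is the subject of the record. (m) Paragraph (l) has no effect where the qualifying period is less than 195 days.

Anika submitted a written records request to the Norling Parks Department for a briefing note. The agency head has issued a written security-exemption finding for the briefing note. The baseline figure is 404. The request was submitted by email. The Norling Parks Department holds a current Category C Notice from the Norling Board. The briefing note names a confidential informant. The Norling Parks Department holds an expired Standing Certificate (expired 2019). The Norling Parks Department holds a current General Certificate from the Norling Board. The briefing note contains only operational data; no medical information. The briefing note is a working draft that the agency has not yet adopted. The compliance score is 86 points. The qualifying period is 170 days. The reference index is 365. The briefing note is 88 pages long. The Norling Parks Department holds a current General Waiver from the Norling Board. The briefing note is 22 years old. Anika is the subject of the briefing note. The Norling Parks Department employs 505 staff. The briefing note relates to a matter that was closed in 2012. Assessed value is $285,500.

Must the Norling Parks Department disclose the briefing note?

No — exception (d) applies; the Norling Parks Department is not required to disclose the briefing note.

Exception (a) fails — the baseline figure is 404, not less than 366.
Exception (b)'s conditions are all satisfied: a current General Waiver is held; the briefing note is an unadopted draft. Turning to paragraph (g): (g) operates against (b): the compliance score is 86 points, meeting the 77 points threshold. Exception (b) does not apply.
Exception (c) does not apply: the briefing note contains only operational data.
Exception (d): the briefing note names a confidential informant; a written security-exemption finding has been issued — every condition holds. Applying paragraphs (h)–(m): (h) would limit (d) — the reference index is 365, less than the 414 limit — but (i) sets (h) aside: (i) applies — a current General Certificate is held. (j) would limit (i) — a current Category C Notice is held — but (k) sets (j) aside: (k) is engaged — the record's age is 22 years, meeting the 21 years threshold. (l) is engaged (Anika is the subject of the briefing note), but yields to (m): (m) operates — the qualifying period is 170 days, less than the 195 days limit. Exception (d) stands.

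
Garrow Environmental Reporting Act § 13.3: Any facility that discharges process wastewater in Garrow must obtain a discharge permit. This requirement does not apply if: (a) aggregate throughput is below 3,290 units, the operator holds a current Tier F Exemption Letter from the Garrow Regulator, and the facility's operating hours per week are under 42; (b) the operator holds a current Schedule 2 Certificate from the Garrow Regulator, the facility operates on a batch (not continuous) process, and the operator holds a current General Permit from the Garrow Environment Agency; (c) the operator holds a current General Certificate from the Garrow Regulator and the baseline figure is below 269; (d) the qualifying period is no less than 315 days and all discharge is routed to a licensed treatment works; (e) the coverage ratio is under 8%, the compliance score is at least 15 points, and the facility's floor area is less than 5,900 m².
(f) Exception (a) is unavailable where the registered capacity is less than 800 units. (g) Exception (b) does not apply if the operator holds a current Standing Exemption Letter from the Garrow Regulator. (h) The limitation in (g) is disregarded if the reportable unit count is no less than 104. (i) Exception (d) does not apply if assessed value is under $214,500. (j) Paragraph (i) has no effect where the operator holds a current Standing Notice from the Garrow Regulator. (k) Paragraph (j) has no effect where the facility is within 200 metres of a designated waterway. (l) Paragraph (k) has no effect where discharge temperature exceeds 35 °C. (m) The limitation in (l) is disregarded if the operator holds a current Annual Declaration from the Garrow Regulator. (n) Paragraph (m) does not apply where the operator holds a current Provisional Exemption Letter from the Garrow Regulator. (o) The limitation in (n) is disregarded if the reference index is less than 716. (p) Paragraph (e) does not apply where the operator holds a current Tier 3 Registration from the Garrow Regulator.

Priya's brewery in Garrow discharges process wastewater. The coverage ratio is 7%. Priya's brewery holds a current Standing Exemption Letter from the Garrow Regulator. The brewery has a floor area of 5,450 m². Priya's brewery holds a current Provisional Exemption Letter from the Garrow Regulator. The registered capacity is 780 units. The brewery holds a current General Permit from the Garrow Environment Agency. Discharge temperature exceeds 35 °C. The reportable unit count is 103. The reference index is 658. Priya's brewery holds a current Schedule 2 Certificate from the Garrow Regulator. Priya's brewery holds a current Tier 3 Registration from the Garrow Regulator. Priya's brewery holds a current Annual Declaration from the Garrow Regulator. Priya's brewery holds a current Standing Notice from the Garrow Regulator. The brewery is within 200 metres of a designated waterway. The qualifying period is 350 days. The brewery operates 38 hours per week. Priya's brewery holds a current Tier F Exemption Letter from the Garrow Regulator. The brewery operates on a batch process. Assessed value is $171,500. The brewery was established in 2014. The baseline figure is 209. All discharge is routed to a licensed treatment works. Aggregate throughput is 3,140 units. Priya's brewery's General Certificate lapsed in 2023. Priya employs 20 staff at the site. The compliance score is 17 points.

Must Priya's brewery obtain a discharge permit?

Yes — Priya's brewery must obtain a discharge permit.

All of (a)'s requirements are met (aggregate throughput is 3,140 units, below the 3,290 units limit; a current Tier F Exemption Letter is held; the facility's operating hours per week are 38, under the 42 limit). However, paragraph (f) must be considered: (f) operates — the registered capacity is 780 units, less than the 800 units limit. So (a) is unavailable.
Exception (b)'s conditions are all satisfied: a current Schedule 2 Certificate is held; the facility operates on a batch process; a current General Permit is held. But applying paragraphs (g)–(h): (g) applies — a current Standing Exemption Letter is held. (h), which would lift (g), is not triggered — the reportable unit count is 103, short of 104. Exception (b) does not apply.
Exception (c) fails — the General Certificate is not current.
Exception (d): the qualifying period is 350 days, meeting the 315 days threshold; discharge is routed to a licensed treatment works — every condition holds. However, paragraphs (i)–(o) must be considered: (i) applies — assessed value is $171,500, under the $214,500 limit. (j) would limit (i) — a current Standing Notice is held — but (k) sets (j) aside: (k) is engaged — the brewery is within 200 m of a designated waterway. (l) is engaged (discharge temperature exceeds 35 °C), but is itself disapplied by (m): (m) operates against (l): a current Annual Declaration is held. (n) would limit (m) — a current Provisional Exemption Letter is held — but (o) sets (n) aside: (o) is engaged — the reference index is 658, less than the 716 limit. Exception (d) does not apply.
All of (e)'s requirements are met (the coverage ratio is 7%, under the 8% limit; the compliance score is 17 points, meeting the 15 points threshold; the facility's floor area is 5,450 m², less than the 5,900 m² limit). Turning to paragraph (p): (p) operates — a current Tier 3 Registration is held. (e) is therefore removed.
Every exception is unavailable, so the rule governs.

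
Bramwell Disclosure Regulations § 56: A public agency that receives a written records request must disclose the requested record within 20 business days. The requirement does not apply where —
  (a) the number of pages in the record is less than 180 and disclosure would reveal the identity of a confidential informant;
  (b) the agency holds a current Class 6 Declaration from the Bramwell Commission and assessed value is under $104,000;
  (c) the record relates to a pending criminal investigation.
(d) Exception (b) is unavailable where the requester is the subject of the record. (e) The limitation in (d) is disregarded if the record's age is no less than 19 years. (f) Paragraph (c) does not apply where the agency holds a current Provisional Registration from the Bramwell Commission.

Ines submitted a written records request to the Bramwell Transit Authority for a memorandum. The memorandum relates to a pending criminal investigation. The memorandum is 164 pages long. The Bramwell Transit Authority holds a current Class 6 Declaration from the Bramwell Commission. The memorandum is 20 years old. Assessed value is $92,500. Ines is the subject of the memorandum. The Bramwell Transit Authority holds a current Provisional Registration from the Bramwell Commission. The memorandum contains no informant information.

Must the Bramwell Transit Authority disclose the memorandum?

Exception (a) does not apply: the memorandum contains no informant information.
Exception (b)'s conditions are all satisfied: a current Class 6 Declaration is held; assessed value is $92,500, under the $104,000 limit. Applying paragraphs (d)–(e): (d) would limit (b) — Ines is the subject of the memorandum — but (e) sets (d) aside: (e) operates against (d): the record's age is 20 years, meeting the 19 years threshold. (b) remains available.
All of (c)'s requirements are met (the memorandum relates to a pending investigation). However, paragraph (f) must be considered: (f) operates — a current Provisional Registration is held. Exception (c) does not apply.

No — exception (b) applies; the Bramwell Transit Authority is not required to disclose the memorandum.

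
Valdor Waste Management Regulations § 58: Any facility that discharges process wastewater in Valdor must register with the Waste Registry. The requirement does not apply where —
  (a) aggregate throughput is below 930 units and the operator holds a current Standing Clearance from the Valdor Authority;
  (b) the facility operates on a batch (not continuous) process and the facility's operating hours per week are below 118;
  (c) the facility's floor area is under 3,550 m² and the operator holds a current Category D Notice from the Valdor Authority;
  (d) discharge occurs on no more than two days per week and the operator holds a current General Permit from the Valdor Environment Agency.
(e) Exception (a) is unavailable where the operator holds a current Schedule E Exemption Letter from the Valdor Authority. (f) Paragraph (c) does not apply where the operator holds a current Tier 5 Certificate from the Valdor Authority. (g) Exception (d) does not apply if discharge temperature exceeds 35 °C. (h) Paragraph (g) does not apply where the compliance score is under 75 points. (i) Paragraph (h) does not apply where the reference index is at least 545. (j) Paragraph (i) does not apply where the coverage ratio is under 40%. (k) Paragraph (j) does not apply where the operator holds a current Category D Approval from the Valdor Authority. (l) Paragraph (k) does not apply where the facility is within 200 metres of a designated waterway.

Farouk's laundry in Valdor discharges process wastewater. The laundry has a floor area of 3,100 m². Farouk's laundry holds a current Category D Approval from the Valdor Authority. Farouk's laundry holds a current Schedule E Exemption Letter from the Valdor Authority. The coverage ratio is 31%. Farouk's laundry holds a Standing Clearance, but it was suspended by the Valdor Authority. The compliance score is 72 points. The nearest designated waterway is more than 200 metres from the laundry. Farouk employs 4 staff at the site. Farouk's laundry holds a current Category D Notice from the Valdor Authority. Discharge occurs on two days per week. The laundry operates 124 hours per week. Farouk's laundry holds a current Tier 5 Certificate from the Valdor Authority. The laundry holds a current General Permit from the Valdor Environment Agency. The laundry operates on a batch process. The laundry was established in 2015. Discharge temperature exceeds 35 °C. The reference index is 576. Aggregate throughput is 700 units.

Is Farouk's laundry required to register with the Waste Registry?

Yes — Farouk's laundry must register with the Waste Registry.

Exception (a) does not apply: there is no Standing Clearance in force.
Exception (b) does not apply: the facility's operating hours per week are 124, not below 118.
All of (c)'s requirements are met (the facility's floor area is 3,100 m², under the 3,550 m² limit; a current Category D Notice is held). But applying paragraph (f): (f) operates against (c): a current Tier 5 Certificate is held. So (c) is unavailable.
All of (d)'s requirements are met (discharge occurs on no more than two days per week; a current General Permit is held). Turning to paragraphs (g)–(l): (g) is triggered — discharge temperature exceeds 35 °C. (h) would limit (g) — the compliance score is 72 points, under the 75 points limit — but (i) sets (h) aside: (i) operates against (h): the reference index is 576, meeting the 545 threshold. (j) is engaged (the coverage ratio is 31%, under the 40% limit), but is set aside by (k): (k) is engaged — a current Category D Approval is held. (l) is inapplicable (the laundry is more than 200 m from any designated waterway), so (k) stands. So (d) is unavailable.
Every exception is unavailable, so the rule governs.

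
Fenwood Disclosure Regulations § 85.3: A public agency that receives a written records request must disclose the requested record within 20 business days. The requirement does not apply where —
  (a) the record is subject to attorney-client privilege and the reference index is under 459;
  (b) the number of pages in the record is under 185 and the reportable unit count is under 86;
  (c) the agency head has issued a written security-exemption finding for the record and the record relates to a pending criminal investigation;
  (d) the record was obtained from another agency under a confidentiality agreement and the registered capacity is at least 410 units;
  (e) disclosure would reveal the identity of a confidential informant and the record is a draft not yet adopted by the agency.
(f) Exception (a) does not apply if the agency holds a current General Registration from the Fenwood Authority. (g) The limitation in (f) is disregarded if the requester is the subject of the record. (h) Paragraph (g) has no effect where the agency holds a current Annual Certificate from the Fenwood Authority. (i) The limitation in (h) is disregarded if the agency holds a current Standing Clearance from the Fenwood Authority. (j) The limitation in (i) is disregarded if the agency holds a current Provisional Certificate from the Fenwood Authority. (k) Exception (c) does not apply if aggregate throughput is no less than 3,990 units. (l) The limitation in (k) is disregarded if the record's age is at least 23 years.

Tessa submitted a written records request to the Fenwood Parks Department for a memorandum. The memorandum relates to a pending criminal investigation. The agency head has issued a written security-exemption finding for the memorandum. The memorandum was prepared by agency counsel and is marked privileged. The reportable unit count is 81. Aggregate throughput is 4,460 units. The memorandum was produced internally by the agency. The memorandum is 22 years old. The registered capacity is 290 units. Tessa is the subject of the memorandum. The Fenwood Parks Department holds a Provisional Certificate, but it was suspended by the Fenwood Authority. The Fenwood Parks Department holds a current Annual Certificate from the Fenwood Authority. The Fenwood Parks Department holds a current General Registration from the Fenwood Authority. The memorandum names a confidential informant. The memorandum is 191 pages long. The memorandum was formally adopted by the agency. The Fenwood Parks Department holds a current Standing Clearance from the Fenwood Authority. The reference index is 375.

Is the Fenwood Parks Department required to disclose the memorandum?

Exception (a): the memorandum is privileged; the reference index is 375, under the 459 limit — every condition holds. Considering the limiting provisions: (f) is triggered (a current General Registration is held), but is displaced by (g): (g) operates against (f): Tessa is the subject of the memorandum. (h) applies (a current Annual Certificate is held), but is overridden by (i): (i) operates — a current Standing Clearance is held. (j), which would lift (i), is inapplicable — the Provisional Certificate is not current. Exception (a) stands.
Exception (b) requires that the number of pages in the record is under 185; but the number of pages in the record is 191, not under 185, so (b) is unavailable.
Exception (c)'s conditions are all satisfied: a written security-exemption finding has been issued; the memorandum relates to a pending investigation. But applying paragraphs (k)–(l): (k) applies — aggregate throughput is 4,460 units, meeting the 3,990 units threshold. (l), which would lift (k), is inapplicable — the record's age is 22 years, short of 23 years. So (c) is unavailable.
Exception (d) fails — the memorandum was produced internally.
Exception (e) requires that the record is a draft not yet adopted by the agency; but the memorandum has been formally adopted, so (e) is unavailable.

No — exception (a) applies; the Fenwood Parks Department is not required to disclose the memorandum.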